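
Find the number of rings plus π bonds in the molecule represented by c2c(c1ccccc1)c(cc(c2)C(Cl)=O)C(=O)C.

10

Molecular formula from the SMILES: C15H11ClO2.
DoU = (2C + 2 + N − H − X)/2 = (2·15 + 2 + 0 − 11 − 1)/2 = 20/2 = 10.
(Structurally: 2 ring(s) + 8 π bond(s) = 10.)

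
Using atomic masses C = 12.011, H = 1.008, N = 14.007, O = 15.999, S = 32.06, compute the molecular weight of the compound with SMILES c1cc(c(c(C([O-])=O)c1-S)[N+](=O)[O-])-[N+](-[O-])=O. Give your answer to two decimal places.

Molecular formula: C7H3N2O6S-.
M = 7×12.011 + 3×1.008 + 2×14.007 + 6×15.999 + 1×32.06 = 243.17 g/mol.

243.17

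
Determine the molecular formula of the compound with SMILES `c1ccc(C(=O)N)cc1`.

Heavy atoms from the SMILES: 7 C, 1 N, 1 O.
Implicit hydrogens by atom environment:
  5 × C (aromatic): 1 H each → 5
  1 × C (aromatic): no H
  1 × C: no H
  1 × N: 2 H
  1 × O: no H
  Total hydrogens = 7.
Molecular formula: C7H7NO

C7H7NO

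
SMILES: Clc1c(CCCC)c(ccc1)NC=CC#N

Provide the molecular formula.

Heavy atoms from the SMILES: 13 C, 1 Cl, 2 N.
Implicit hydrogens by atom environment:
  3 × C: 2 H each → 6
  3 × C (aromatic): 1 H each → 3
  3 × C (aromatic): no H
  2 × C: 1 H each → 2
  1 × C: 3 H
  1 × C: no H
  1 × Cl: no H
  1 × N: 1 H
  1 × N: no H
  Total hydrogens = 15.
Molecular formula: C13H15ClN2

C13H15ClN2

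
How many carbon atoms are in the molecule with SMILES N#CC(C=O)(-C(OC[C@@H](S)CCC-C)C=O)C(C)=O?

The symbol for carbon appears 13 times in the SMILES.

13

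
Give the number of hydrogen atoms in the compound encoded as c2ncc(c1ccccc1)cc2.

9

Hydrogens are implicit in SMILES; fill each atom to its normal valence:
  9 × C (aromatic): 1 H each → 9
  2 × C (aromatic): no H
  1 × N (aromatic): no H
  Total hydrogens = 9.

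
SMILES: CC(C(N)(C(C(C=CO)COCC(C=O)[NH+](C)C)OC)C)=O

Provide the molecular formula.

C15H29N2O5+

Heavy atoms from the SMILES: 15 C, 2 N, 5 O.
Implicit hydrogens by atom environment:
  6 × C: 1 H each → 6
  5 × C: 3 H each → 15
  4 × O: no H
  2 × C: 2 H each → 4
  2 × C: no H
  1 × N: 2 H
  1 × N (charge +1): 1 H
  1 × O: 1 H
  Total hydrogens = 29.
Net charge +1.
Molecular formula: C15H29N2O5+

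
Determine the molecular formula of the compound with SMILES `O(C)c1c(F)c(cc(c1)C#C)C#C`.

Heavy atoms from the SMILES: 11 C, 1 F, 1 O.
Implicit hydrogens by atom environment:
  4 × C (aromatic): no H
  2 × C (aromatic): 1 H each → 2
  2 × C: 1 H each → 2
  2 × C: no H
  1 × C: 3 H
  1 × F: no H
  1 × O: no H
  Total hydrogens = 7.
Molecular formula: C11H7FO

C11H7FO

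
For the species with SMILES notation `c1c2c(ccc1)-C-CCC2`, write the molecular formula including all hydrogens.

Heavy atoms from the SMILES: 10 C.
Implicit hydrogens by atom environment:
  4 × C: 2 H each → 8
  4 × C (aromatic): 1 H each → 4
  2 × C (aromatic): no H
  Total hydrogens = 12.
Molecular formula: C10H12

C10H12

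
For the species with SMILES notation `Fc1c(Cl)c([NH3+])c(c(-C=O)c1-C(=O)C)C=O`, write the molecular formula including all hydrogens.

C10H8ClFNO3+

Heavy atoms from the SMILES: 10 C, 1 Cl, 1 F, 1 N, 3 O.
Implicit hydrogens by atom environment:
  6 × C (aromatic): no H
  3 × O: no H
  2 × C: 1 H each → 2
  1 × C: 3 H
  1 × C: no H
  1 × Cl: no H
  1 × F: no H
  1 × N (charge +1): 3 H
  Total hydrogens = 8.
Net charge +1.
Molecular formula: C10H8ClFNO3+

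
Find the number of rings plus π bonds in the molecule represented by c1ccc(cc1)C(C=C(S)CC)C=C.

Molecular formula from the SMILES: C13H16S.
DoU = (2C + 2 + N − H − X)/2 = (2·13 + 2 + 0 − 16 − 0)/2 = 12/2 = 6.
(Structurally: 1 ring(s) + 5 π bond(s) = 6.)

6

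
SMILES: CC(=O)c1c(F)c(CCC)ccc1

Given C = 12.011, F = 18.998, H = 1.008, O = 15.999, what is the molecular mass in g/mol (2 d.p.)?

Molecular formula: C11H13FO.
M = 11×12.011 + 1×18.998 + 13×1.008 + 1×15.999 = 180.22 g/mol.

180.22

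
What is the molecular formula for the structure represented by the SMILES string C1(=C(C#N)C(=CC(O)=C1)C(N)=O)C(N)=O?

Heavy atoms from the SMILES: 9 C, 3 N, 3 O.
Implicit hydrogens by atom environment:
  4 × C (aromatic): no H
  3 × C: no H
  2 × C (aromatic): 1 H each → 2
  2 × N: 2 H each → 4
  2 × O: no H
  1 × N: no H
  1 × O: 1 H
  Total hydrogens = 7.
Molecular formula: C9H7N3O3

C9H7N3O3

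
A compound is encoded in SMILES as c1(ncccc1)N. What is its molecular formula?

C5H6N2

Heavy atoms from the SMILES: 5 C, 2 N.
Implicit hydrogens by atom environment:
  4 × C (aromatic): 1 H each → 4
  1 × C (aromatic): no H
  1 × N: 2 H
  1 × N (aromatic): no H
  Total hydrogens = 6.
Molecular formula: C5H6N2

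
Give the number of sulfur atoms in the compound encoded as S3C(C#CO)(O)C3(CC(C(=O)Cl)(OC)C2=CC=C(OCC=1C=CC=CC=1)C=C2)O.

1

The symbol for sulfur appears 1 time in the SMILES.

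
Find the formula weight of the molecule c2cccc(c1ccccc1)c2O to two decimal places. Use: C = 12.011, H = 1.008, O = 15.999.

170.21

Molecular formula: C12H10O.
M = 12×12.011 + 10×1.008 + 1×15.999 = 170.21 g/mol.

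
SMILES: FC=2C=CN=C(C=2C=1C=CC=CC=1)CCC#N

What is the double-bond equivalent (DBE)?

10

Molecular formula from the SMILES: C14H11FN2.
DoU = (2C + 2 + N − H − X)/2 = (2·14 + 2 + 2 − 11 − 1)/2 = 20/2 = 10.
(Structurally: 2 ring(s) + 8 π bond(s) = 10.)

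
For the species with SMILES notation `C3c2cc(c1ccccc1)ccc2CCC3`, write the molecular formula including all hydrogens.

Heavy atoms from the SMILES: 16 C.
Implicit hydrogens by atom environment:
  8 × C (aromatic): 1 H each → 8
  4 × C: 2 H each → 8
  4 × C (aromatic): no H
  Total hydrogens = 16.
Molecular formula: C16H16

C16H16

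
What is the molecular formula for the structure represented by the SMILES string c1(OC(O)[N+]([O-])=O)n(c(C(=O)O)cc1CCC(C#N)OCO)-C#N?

Heavy atoms from the SMILES: 12 C, 4 N, 8 O.
Implicit hydrogens by atom environment:
  4 × O: no H
  3 × C: 2 H each → 6
  3 × C (aromatic): no H
  3 × C: no H
  3 × O: 1 H each → 3
  2 × C: 1 H each → 2
  2 × N: no H
  1 × C (aromatic): 1 H
  1 × N (aromatic): no H
  1 × N (charge +1): no H
  1 × O (charge -1): no H
  Total hydrogens = 12.
Molecular formula: C12H12N4O8

C12H12N4O8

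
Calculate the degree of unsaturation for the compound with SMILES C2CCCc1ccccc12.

Molecular formula from the SMILES: C10H12.
DoU = (2C + 2 + N − H − X)/2 = (2·10 + 2 + 0 − 12 − 0)/2 = 10/2 = 5.
(Structurally: 2 ring(s) + 3 π bond(s) = 5.)

5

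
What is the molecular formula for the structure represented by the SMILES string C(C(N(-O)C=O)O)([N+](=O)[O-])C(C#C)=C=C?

C8H8N2O5

Heavy atoms from the SMILES: 8 C, 2 N, 5 O.
Implicit hydrogens by atom environment:
  4 × C: 1 H each → 4
  3 × C: no H
  2 × O: 1 H each → 2
  2 × O: no H
  1 × C: 2 H
  1 × N: no H
  1 × N (charge +1): no H
  1 × O (charge -1): no H
  Total hydrogens = 8.
Molecular formula: C8H8N2O5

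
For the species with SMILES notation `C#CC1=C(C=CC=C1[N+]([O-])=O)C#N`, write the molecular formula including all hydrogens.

C9H4N2O2

Heavy atoms from the SMILES: 9 C, 2 N, 2 O.
Implicit hydrogens by atom environment:
  3 × C (aromatic): 1 H each → 3
  3 × C (aromatic): no H
  2 × C: no H
  1 × C: 1 H
  1 × N (charge +1): no H
  1 × N: no H
  1 × O: no H
  1 × O (charge -1): no H
  Total hydrogens = 4.
Molecular formula: C9H4N2O2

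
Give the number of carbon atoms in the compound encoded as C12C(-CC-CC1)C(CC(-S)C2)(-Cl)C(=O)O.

The symbol for carbon appears 11 times in the SMILES. (Cl is a single chlorine, not C + l.)

11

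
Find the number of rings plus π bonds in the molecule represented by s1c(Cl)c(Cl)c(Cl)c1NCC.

3

Molecular formula from the SMILES: C6H6Cl3NS.
DoU = (2C + 2 + N − H − X)/2 = (2·6 + 2 + 1 − 6 − 3)/2 = 6/2 = 3.
(Structurally: 1 ring(s) + 2 π bond(s) = 3.)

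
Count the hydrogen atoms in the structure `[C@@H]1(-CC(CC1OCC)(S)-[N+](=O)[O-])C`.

15

Hydrogens are implicit in SMILES; fill each atom to its normal valence:
  3 × C: 2 H each → 6
  2 × C: 3 H each → 6
  2 × C: 1 H each → 2
  2 × O: no H
  1 × C: no H
  1 × N (charge +1): no H
  1 × O (charge -1): no H
  1 × S: 1 H
  Total hydrogens = 15.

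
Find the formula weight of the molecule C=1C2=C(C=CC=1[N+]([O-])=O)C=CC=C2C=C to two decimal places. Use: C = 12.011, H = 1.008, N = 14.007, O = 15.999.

Molecular formula: C12H9NO2.
M = 12×12.011 + 9×1.008 + 1×14.007 + 2×15.999 = 199.21 g/mol.

199.21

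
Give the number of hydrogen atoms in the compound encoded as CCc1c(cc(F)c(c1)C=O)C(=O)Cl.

8

Hydrogens are implicit in SMILES; fill each atom to its normal valence:
  4 × C (aromatic): no H
  2 × C (aromatic): 1 H each → 2
  2 × O: no H
  1 × C: 3 H
  1 × C: 2 H
  1 × C: 1 H
  1 × C: no H
  1 × Cl: no H
  1 × F: no H
  Total hydrogens = 8.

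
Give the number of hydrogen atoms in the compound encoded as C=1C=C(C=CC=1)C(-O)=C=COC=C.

Hydrogens are implicit in SMILES; fill each atom to its normal valence:
  5 × C (aromatic): 1 H each → 5
  2 × C: 1 H each → 2
  2 × C: no H
  1 × C: 2 H
  1 × C (aromatic): no H
  1 × O: 1 H
  1 × O: no H
  Total hydrogens = 10.

10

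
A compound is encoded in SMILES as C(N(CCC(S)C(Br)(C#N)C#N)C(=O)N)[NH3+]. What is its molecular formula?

C8H13BrN5OS+

Heavy atoms from the SMILES: 1 Br, 8 C, 5 N, 1 O, 1 S.
Implicit hydrogens by atom environment:
  4 × C: no H
  3 × C: 2 H each → 6
  3 × N: no H
  1 × Br: no H
  1 × C: 1 H
  1 × N (charge +1): 3 H
  1 × N: 2 H
  1 × O: no H
  1 × S: 1 H
  Total hydrogens = 13.
Net charge +1.
Molecular formula: C8H13BrN5OS+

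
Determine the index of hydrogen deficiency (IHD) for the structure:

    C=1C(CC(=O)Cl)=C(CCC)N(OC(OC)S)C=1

4

Molecular formula from the SMILES: C11H16ClNO3S.
DoU = (2C + 2 + N − H − X)/2 = (2·11 + 2 + 1 − 16 − 1)/2 = 8/2 = 4.
(Structurally: 1 ring(s) + 3 π bond(s) = 4.)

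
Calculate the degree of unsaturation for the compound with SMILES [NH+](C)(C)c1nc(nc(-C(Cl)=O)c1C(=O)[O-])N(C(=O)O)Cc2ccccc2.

11

Molecular formula from the SMILES: C16H15ClN4O5.
DoU = (2C + 2 + N − H − X)/2 = (2·16 + 2 + 4 − 15 − 1)/2 = 22/2 = 11.
(Structurally: 2 ring(s) + 9 π bond(s) = 11.)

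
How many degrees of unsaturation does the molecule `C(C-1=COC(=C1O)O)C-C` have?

Molecular formula from the SMILES: C7H10O3.
DoU = (2C + 2 + N − H − X)/2 = (2·7 + 2 + 0 − 10 − 0)/2 = 6/2 = 3.
(Structurally: 1 ring(s) + 2 π bond(s) = 3.)

3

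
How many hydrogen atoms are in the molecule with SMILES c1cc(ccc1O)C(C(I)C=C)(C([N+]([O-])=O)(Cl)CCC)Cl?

Hydrogens are implicit in SMILES; fill each atom to its normal valence:
  4 × C (aromatic): 1 H each → 4
  3 × C: 2 H each → 6
  2 × C: 1 H each → 2
  2 × C: no H
  2 × C (aromatic): no H
  2 × Cl: no H
  1 × C: 3 H
  1 × I: no H
  1 × N (charge +1): no H
  1 × O: 1 H
  1 × O: no H
  1 × O (charge -1): no H
  Total hydrogens = 16.

16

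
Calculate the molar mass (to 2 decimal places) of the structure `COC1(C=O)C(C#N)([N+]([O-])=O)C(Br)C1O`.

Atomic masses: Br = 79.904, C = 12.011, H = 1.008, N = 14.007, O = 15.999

Molecular formula: C7H7BrN2O5.
M = 1×79.904 + 7×12.011 + 7×1.008 + 2×14.007 + 5×15.999 = 279.05 g/mol.

279.05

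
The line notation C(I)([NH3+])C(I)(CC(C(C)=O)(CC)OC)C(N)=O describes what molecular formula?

C10H19I2N2O3+

Heavy atoms from the SMILES: 10 C, 2 I, 2 N, 3 O.
Implicit hydrogens by atom environment:
  4 × C: no H
  3 × C: 3 H each → 9
  3 × O: no H
  2 × C: 2 H each → 4
  2 × I: no H
  1 × C: 1 H
  1 × N (charge +1): 3 H
  1 × N: 2 H
  Total hydrogens = 19.
Net charge +1.
Molecular formula: C10H19I2N2O3+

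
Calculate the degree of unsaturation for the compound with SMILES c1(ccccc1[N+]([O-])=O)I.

Molecular formula from the SMILES: C6H4INO2.
DoU = (2C + 2 + N − H − X)/2 = (2·6 + 2 + 1 − 4 − 1)/2 = 10/2 = 5.
(Structurally: 1 ring(s) + 4 π bond(s) = 5.)

5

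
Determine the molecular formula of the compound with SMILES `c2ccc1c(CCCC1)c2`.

C10H12

Heavy atoms from the SMILES: 10 C.
Implicit hydrogens by atom environment:
  4 × C: 2 H each → 8
  4 × C (aromatic): 1 H each → 4
  2 × C (aromatic): no H
  Total hydrogens = 12.
Molecular formula: C10H12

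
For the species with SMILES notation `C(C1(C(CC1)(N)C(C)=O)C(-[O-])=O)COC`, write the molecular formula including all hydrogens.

Heavy atoms from the SMILES: 10 C, 1 N, 4 O.
Implicit hydrogens by atom environment:
  4 × C: 2 H each → 8
  4 × C: no H
  3 × O: no H
  2 × C: 3 H each → 6
  1 × N: 2 H
  1 × O (charge -1): no H
  Total hydrogens = 16.
Net charge -1.
Molecular formula: C10H16NO4-

C10H16NO4-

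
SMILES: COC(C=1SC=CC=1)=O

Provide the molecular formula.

C6H6O2S

Heavy atoms from the SMILES: 6 C, 2 O, 1 S.
Implicit hydrogens by atom environment:
  3 × C (aromatic): 1 H each → 3
  2 × O: no H
  1 × C: 3 H
  1 × C (aromatic): no H
  1 × C: no H
  1 × S (aromatic): no H
  Total hydrogens = 6.
Molecular formula: C6H6O2S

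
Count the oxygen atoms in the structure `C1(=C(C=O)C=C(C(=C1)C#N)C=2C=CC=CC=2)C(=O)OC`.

3

The symbol for oxygen appears 3 times in the SMILES.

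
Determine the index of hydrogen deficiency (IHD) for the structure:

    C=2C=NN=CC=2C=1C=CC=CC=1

8

Molecular formula from the SMILES: C10H8N2.
DoU = (2C + 2 + N − H − X)/2 = (2·10 + 2 + 2 − 8 − 0)/2 = 16/2 = 8.
(Structurally: 2 ring(s) + 6 π bond(s) = 8.)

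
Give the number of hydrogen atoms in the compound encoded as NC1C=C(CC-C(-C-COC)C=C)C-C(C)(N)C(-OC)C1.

Hydrogens are implicit in SMILES; fill each atom to its normal valence:
  7 × C: 2 H each → 14
  5 × C: 1 H each → 5
  3 × C: 3 H each → 9
  2 × C: no H
  2 × N: 2 H each → 4
  2 × O: no H
  Total hydrogens = 32.

32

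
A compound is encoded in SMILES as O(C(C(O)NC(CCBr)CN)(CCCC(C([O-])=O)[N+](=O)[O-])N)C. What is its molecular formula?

C12H24BrN4O6-

Heavy atoms from the SMILES: 1 Br, 12 C, 4 N, 6 O.
Implicit hydrogens by atom environment:
  6 × C: 2 H each → 12
  3 × C: 1 H each → 3
  3 × O: no H
  2 × C: no H
  2 × N: 2 H each → 4
  2 × O (charge -1): no H
  1 × Br: no H
  1 × C: 3 H
  1 × N: 1 H
  1 × N (charge +1): no H
  1 × O: 1 H
  Total hydrogens = 24.
Net charge -1.
Molecular formula: C12H24BrN4O6-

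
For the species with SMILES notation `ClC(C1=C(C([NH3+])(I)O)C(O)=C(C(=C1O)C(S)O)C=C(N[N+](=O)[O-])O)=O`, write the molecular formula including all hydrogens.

Heavy atoms from the SMILES: 11 C, 1 Cl, 1 I, 3 N, 8 O, 1 S.
Implicit hydrogens by atom environment:
  6 × C (aromatic): no H
  5 × O: 1 H each → 5
  3 × C: no H
  2 × C: 1 H each → 2
  2 × O: no H
  1 × Cl: no H
  1 × I: no H
  1 × N (charge +1): 3 H
  1 × N: 1 H
  1 × N (charge +1): no H
  1 × O (charge -1): no H
  1 × S: 1 H
  Total hydrogens = 12.
Net charge +1.
Molecular formula: C11H12ClIN3O8S+

C11H12ClIN3O8S+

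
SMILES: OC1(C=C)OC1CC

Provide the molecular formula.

C6H10O2

Heavy atoms from the SMILES: 6 C, 2 O.
Implicit hydrogens by atom environment:
  2 × C: 2 H each → 4
  2 × C: 1 H each → 2
  1 × C: 3 H
  1 × C: no H
  1 × O: 1 H
  1 × O: no H
  Total hydrogens = 10.
Molecular formula: C6H10O2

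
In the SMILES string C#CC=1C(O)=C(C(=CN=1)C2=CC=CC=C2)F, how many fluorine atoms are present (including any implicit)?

The symbol for fluorine appears 1 time in the SMILES.

1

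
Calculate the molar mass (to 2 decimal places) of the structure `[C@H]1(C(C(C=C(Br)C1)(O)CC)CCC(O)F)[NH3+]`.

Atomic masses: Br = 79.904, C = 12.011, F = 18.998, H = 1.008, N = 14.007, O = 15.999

297.19

Molecular formula: C11H20BrFNO2+.
M = 1×79.904 + 11×12.011 + 1×18.998 + 20×1.008 + 1×14.007 + 2×15.999 = 297.19 g/mol.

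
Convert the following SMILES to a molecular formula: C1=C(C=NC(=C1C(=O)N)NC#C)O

C8H7N3O2

Heavy atoms from the SMILES: 8 C, 3 N, 2 O.
Implicit hydrogens by atom environment:
  3 × C (aromatic): no H
  2 × C (aromatic): 1 H each → 2
  2 × C: no H
  1 × C: 1 H
  1 × N: 2 H
  1 × N: 1 H
  1 × N (aromatic): no H
  1 × O: 1 H
  1 × O: no H
  Total hydrogens = 7.
Molecular formula: C8H7N3O2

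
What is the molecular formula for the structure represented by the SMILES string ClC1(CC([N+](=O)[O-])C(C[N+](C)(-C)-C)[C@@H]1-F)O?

C9H17ClFN2O3+

Heavy atoms from the SMILES: 9 C, 1 Cl, 1 F, 2 N, 3 O.
Implicit hydrogens by atom environment:
  3 × C: 3 H each → 9
  3 × C: 1 H each → 3
  2 × C: 2 H each → 4
  2 × N (charge +1): no H
  1 × C: no H
  1 × Cl: no H
  1 × F: no H
  1 × O: 1 H
  1 × O: no H
  1 × O (charge -1): no H
  Total hydrogens = 17.
Net charge +1.
Molecular formula: C9H17ClFN2O3+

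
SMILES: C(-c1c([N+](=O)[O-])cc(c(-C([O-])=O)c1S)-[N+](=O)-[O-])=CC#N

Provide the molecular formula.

C10H4N3O6S-

Heavy atoms from the SMILES: 10 C, 3 N, 6 O, 1 S.
Implicit hydrogens by atom environment:
  5 × C (aromatic): no H
  3 × O: no H
  3 × O (charge -1): no H
  2 × C: 1 H each → 2
  2 × C: no H
  2 × N (charge +1): no H
  1 × C (aromatic): 1 H
  1 × N: no H
  1 × S: 1 H
  Total hydrogens = 4.
Net charge -1.
Molecular formula: C10H4N3O6S-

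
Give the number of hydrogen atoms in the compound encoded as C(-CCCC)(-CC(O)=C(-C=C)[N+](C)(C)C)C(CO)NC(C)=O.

33

Hydrogens are implicit in SMILES; fill each atom to its normal valence:
  6 × C: 2 H each → 12
  5 × C: 3 H each → 15
  3 × C: 1 H each → 3
  3 × C: no H
  2 × O: 1 H each → 2
  1 × N: 1 H
  1 × N (charge +1): no H
  1 × O: no H
  Total hydrogens = 33.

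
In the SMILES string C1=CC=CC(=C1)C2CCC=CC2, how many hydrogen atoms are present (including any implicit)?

Hydrogens are implicit in SMILES; fill each atom to its normal valence:
  5 × C (aromatic): 1 H each → 5
  3 × C: 2 H each → 6
  3 × C: 1 H each → 3
  1 × C (aromatic): no H
  Total hydrogens = 14.

14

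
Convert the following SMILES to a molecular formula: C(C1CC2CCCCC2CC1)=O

Heavy atoms from the SMILES: 11 C, 1 O.
Implicit hydrogens by atom environment:
  7 × C: 2 H each → 14
  4 × C: 1 H each → 4
  1 × O: no H
  Total hydrogens = 18.
Molecular formula: C11H18O

C11H18O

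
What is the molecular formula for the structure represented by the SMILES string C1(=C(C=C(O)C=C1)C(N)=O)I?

Heavy atoms from the SMILES: 7 C, 1 I, 1 N, 2 O.
Implicit hydrogens by atom environment:
  3 × C (aromatic): 1 H each → 3
  3 × C (aromatic): no H
  1 × C: no H
  1 × I: no H
  1 × N: 2 H
  1 × O: 1 H
  1 × O: no H
  Total hydrogens = 6.
Molecular formula: C7H6INO2

C7H6INO2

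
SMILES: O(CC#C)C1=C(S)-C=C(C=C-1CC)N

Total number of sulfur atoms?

1

The symbol for sulfur appears 1 time in the SMILES.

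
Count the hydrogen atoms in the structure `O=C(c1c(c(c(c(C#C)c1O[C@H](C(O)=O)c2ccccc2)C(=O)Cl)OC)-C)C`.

17

Hydrogens are implicit in SMILES; fill each atom to its normal valence:
  7 × C (aromatic): no H
  5 × C (aromatic): 1 H each → 5
  5 × O: no H
  4 × C: no H
  3 × C: 3 H each → 9
  2 × C: 1 H each → 2
  1 × Cl: no H
  1 × O: 1 H
  Total hydrogens = 17.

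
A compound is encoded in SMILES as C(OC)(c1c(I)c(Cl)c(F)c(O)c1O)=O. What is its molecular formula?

Heavy atoms from the SMILES: 8 C, 1 Cl, 1 F, 1 I, 4 O.
Implicit hydrogens by atom environment:
  6 × C (aromatic): no H
  2 × O: 1 H each → 2
  2 × O: no H
  1 × C: 3 H
  1 × C: no H
  1 × Cl: no H
  1 × F: no H
  1 × I: no H
  Total hydrogens = 5.
Molecular formula: C8H5ClFIO4

C8H5ClFIO4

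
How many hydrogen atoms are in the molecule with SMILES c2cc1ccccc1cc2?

8

Hydrogens are implicit in SMILES; fill each atom to its normal valence:
  8 × C (aromatic): 1 H each → 8
  2 × C (aromatic): no H
  Total hydrogens = 8.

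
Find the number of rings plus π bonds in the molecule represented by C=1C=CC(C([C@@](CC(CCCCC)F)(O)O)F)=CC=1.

Molecular formula from the SMILES: C15H22F2O2.
DoU = (2C + 2 + N − H − X)/2 = (2·15 + 2 + 0 − 22 − 2)/2 = 8/2 = 4.
(Structurally: 1 ring(s) + 3 π bond(s) = 4.)

4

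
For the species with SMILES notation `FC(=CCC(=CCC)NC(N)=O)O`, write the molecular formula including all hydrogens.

C8H13FN2O2

Heavy atoms from the SMILES: 8 C, 1 F, 2 N, 2 O.
Implicit hydrogens by atom environment:
  3 × C: no H
  2 × C: 2 H each → 4
  2 × C: 1 H each → 2
  1 × C: 3 H
  1 × F: no H
  1 × N: 2 H
  1 × N: 1 H
  1 × O: 1 H
  1 × O: no H
  Total hydrogens = 13.
Molecular formula: C8H13FN2O2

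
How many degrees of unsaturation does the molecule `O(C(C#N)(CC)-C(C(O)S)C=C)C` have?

Molecular formula from the SMILES: C9H15NO2S.
DoU = (2C + 2 + N − H − X)/2 = (2·9 + 2 + 1 − 15 − 0)/2 = 6/2 = 3.
(Structurally: 0 ring(s) + 3 π bond(s) = 3.)

3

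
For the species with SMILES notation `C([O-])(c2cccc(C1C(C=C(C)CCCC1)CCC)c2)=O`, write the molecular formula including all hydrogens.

Heavy atoms from the SMILES: 19 C, 2 O.
Implicit hydrogens by atom environment:
  6 × C: 2 H each → 12
  4 × C (aromatic): 1 H each → 4
  3 × C: 1 H each → 3
  2 × C: 3 H each → 6
  2 × C: no H
  2 × C (aromatic): no H
  1 × O: no H
  1 × O (charge -1): no H
  Total hydrogens = 25.
Net charge -1.
Molecular formula: C19H25O2-

C19H25O2-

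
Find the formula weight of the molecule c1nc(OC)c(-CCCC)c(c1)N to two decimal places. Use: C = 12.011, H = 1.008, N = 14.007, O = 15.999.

Molecular formula: C10H16N2O.
M = 10×12.011 + 16×1.008 + 2×14.007 + 1×15.999 = 180.25 g/mol.

180.25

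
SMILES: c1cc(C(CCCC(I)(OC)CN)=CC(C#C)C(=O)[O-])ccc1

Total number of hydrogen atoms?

21

Hydrogens are implicit in SMILES; fill each atom to its normal valence:
  5 × C (aromatic): 1 H each → 5
  4 × C: 2 H each → 8
  4 × C: no H
  3 × C: 1 H each → 3
  2 × O: no H
  1 × C: 3 H
  1 × C (aromatic): no H
  1 × I: no H
  1 × N: 2 H
  1 × O (charge -1): no H
  Total hydrogens = 21.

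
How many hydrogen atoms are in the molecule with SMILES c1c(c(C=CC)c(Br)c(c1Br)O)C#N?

Hydrogens are implicit in SMILES; fill each atom to its normal valence:
  5 × C (aromatic): no H
  2 × Br: no H
  2 × C: 1 H each → 2
  1 × C: 3 H
  1 × C (aromatic): 1 H
  1 × C: no H
  1 × N: no H
  1 × O: 1 H
  Total hydrogens = 7.

7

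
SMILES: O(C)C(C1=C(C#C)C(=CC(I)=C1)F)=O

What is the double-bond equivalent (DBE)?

7

Molecular formula from the SMILES: C10H6FIO2.
DoU = (2C + 2 + N − H − X)/2 = (2·10 + 2 + 0 − 6 − 2)/2 = 14/2 = 7.
(Structurally: 1 ring(s) + 6 π bond(s) = 7.)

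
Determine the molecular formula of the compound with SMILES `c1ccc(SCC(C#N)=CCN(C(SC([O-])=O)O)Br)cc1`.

C13H12BrN2O3S2-

Heavy atoms from the SMILES: 1 Br, 13 C, 2 N, 3 O, 2 S.
Implicit hydrogens by atom environment:
  5 × C (aromatic): 1 H each → 5
  3 × C: no H
  2 × C: 2 H each → 4
  2 × C: 1 H each → 2
  2 × N: no H
  2 × S: no H
  1 × Br: no H
  1 × C (aromatic): no H
  1 × O: 1 H
  1 × O: no H
  1 × O (charge -1): no H
  Total hydrogens = 12.
Net charge -1.
Molecular formula: C13H12BrN2O3S2-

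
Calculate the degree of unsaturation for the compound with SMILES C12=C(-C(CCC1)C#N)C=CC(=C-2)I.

Molecular formula from the SMILES: C11H10IN.
DoU = (2C + 2 + N − H − X)/2 = (2·11 + 2 + 1 − 10 − 1)/2 = 14/2 = 7.
(Structurally: 2 ring(s) + 5 π bond(s) = 7.)

7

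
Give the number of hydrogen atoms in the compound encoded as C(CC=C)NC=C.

11

Hydrogens are implicit in SMILES; fill each atom to its normal valence:
  4 × C: 2 H each → 8
  2 × C: 1 H each → 2
  1 × N: 1 H
  Total hydrogens = 11.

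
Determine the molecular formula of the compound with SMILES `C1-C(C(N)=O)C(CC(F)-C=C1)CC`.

C10H16FNO

Heavy atoms from the SMILES: 10 C, 1 F, 1 N, 1 O.
Implicit hydrogens by atom environment:
  5 × C: 1 H each → 5
  3 × C: 2 H each → 6
  1 × C: 3 H
  1 × C: no H
  1 × F: no H
  1 × N: 2 H
  1 × O: no H
  Total hydrogens = 16.
Molecular formula: C10H16FNO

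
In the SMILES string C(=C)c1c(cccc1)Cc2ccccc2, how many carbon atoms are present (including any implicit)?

The symbol for carbon appears 15 times in the SMILES. Lowercase c denotes aromatic carbon and counts toward C.

15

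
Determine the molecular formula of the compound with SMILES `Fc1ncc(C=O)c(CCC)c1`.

C9H10FNO

Heavy atoms from the SMILES: 9 C, 1 F, 1 N, 1 O.
Implicit hydrogens by atom environment:
  3 × C (aromatic): no H
  2 × C: 2 H each → 4
  2 × C (aromatic): 1 H each → 2
  1 × C: 3 H
  1 × C: 1 H
  1 × F: no H
  1 × N (aromatic): no H
  1 × O: no H
  Total hydrogens = 10.
Molecular formula: C9H10FNO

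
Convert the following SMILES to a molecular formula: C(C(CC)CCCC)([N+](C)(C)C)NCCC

Heavy atoms from the SMILES: 14 C, 2 N.
Implicit hydrogens by atom environment:
  6 × C: 3 H each → 18
  6 × C: 2 H each → 12
  2 × C: 1 H each → 2
  1 × N: 1 H
  1 × N (charge +1): no H
  Total hydrogens = 33.
Net charge +1.
Molecular formula: C14H33N2+

C14H33N2+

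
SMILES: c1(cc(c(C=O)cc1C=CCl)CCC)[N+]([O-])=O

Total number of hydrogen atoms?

Hydrogens are implicit in SMILES; fill each atom to its normal valence:
  4 × C (aromatic): no H
  3 × C: 1 H each → 3
  2 × C: 2 H each → 4
  2 × C (aromatic): 1 H each → 2
  2 × O: no H
  1 × C: 3 H
  1 × Cl: no H
  1 × N (charge +1): no H
  1 × O (charge -1): no H
  Total hydrogens = 12.

12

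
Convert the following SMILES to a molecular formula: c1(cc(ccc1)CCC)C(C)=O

C11H14O

Heavy atoms from the SMILES: 11 C, 1 O.
Implicit hydrogens by atom environment:
  4 × C (aromatic): 1 H each → 4
  2 × C: 3 H each → 6
  2 × C: 2 H each → 4
  2 × C (aromatic): no H
  1 × C: no H
  1 × O: no H
  Total hydrogens = 14.
Molecular formula: C11H14O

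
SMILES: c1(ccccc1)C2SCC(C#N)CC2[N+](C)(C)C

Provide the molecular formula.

C15H21N2S+

Heavy atoms from the SMILES: 15 C, 2 N, 1 S.
Implicit hydrogens by atom environment:
  5 × C (aromatic): 1 H each → 5
  3 × C: 3 H each → 9
  3 × C: 1 H each → 3
  2 × C: 2 H each → 4
  1 × C: no H
  1 × C (aromatic): no H
  1 × N (charge +1): no H
  1 × N: no H
  1 × S: no H
  Total hydrogens = 21.
Net charge +1.
Molecular formula: C15H21N2S+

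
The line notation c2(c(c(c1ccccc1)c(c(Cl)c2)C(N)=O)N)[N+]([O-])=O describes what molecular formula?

C13H10ClN3O3

Heavy atoms from the SMILES: 13 C, 1 Cl, 3 N, 3 O.
Implicit hydrogens by atom environment:
  6 × C (aromatic): 1 H each → 6
  6 × C (aromatic): no H
  2 × N: 2 H each → 4
  2 × O: no H
  1 × C: no H
  1 × Cl: no H
  1 × N (charge +1): no H
  1 × O (charge -1): no H
  Total hydrogens = 10.
Molecular formula: C13H10ClN3O3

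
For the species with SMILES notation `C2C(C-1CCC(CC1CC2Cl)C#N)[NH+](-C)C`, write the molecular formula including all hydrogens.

C13H22ClN2+

Heavy atoms from the SMILES: 13 C, 1 Cl, 2 N.
Implicit hydrogens by atom environment:
  5 × C: 2 H each → 10
  5 × C: 1 H each → 5
  2 × C: 3 H each → 6
  1 × C: no H
  1 × Cl: no H
  1 × N (charge +1): 1 H
  1 × N: no H
  Total hydrogens = 22.
Net charge +1.
Molecular formula: C13H22ClN2+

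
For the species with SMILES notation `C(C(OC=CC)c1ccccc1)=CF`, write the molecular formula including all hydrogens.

Heavy atoms from the SMILES: 12 C, 1 F, 1 O.
Implicit hydrogens by atom environment:
  5 × C: 1 H each → 5
  5 × C (aromatic): 1 H each → 5
  1 × C: 3 H
  1 × C (aromatic): no H
  1 × F: no H
  1 × O: no H
  Total hydrogens = 13.
Molecular formula: C12H13FO

C12H13FO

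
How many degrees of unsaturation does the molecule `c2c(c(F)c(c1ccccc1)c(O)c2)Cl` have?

Molecular formula from the SMILES: C12H8ClFO.
DoU = (2C + 2 + N − H − X)/2 = (2·12 + 2 + 0 − 8 − 2)/2 = 16/2 = 8.
(Structurally: 2 ring(s) + 6 π bond(s) = 8.)

8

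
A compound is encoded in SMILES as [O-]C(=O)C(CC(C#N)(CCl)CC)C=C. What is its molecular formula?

Heavy atoms from the SMILES: 10 C, 1 Cl, 1 N, 2 O.
Implicit hydrogens by atom environment:
  4 × C: 2 H each → 8
  3 × C: no H
  2 × C: 1 H each → 2
  1 × C: 3 H
  1 × Cl: no H
  1 × N: no H
  1 × O: no H
  1 × O (charge -1): no H
  Total hydrogens = 13.
Net charge -1.
Molecular formula: C10H13ClNO2-

C10H13ClNO2-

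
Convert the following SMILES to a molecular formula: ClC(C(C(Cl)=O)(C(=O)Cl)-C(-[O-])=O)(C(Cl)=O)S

C6HCl4O5S-

Heavy atoms from the SMILES: 6 C, 4 Cl, 5 O, 1 S.
Implicit hydrogens by atom environment:
  6 × C: no H
  4 × Cl: no H
  4 × O: no H
  1 × O (charge -1): no H
  1 × S: 1 H
  Total hydrogens = 1.
Net charge -1.
Molecular formula: C6HCl4O5S-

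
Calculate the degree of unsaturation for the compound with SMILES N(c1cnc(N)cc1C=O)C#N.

Molecular formula from the SMILES: C7H6N4O.
DoU = (2C + 2 + N − H − X)/2 = (2·7 + 2 + 4 − 6 − 0)/2 = 14/2 = 7.
(Structurally: 1 ring(s) + 6 π bond(s) = 7.)

7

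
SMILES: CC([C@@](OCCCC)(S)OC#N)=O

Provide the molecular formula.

Heavy atoms from the SMILES: 8 C, 1 N, 3 O, 1 S.
Implicit hydrogens by atom environment:
  3 × C: 2 H each → 6
  3 × C: no H
  3 × O: no H
  2 × C: 3 H each → 6
  1 × N: no H
  1 × S: 1 H
  Total hydrogens = 13.
Molecular formula: C8H13NO3S

C8H13NO3S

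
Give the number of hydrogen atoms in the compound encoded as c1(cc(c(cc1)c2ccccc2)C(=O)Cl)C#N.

Hydrogens are implicit in SMILES; fill each atom to its normal valence:
  8 × C (aromatic): 1 H each → 8
  4 × C (aromatic): no H
  2 × C: no H
  1 × Cl: no H
  1 × N: no H
  1 × O: no H
  Total hydrogens = 8.

8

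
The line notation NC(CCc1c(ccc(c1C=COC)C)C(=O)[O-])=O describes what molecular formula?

C14H16NO4-

Heavy atoms from the SMILES: 14 C, 1 N, 4 O.
Implicit hydrogens by atom environment:
  4 × C (aromatic): no H
  3 × O: no H
  2 × C: 3 H each → 6
  2 × C: 2 H each → 4
  2 × C (aromatic): 1 H each → 2
  2 × C: 1 H each → 2
  2 × C: no H
  1 × N: 2 H
  1 × O (charge -1): no H
  Total hydrogens = 16.
Net charge -1.
Molecular formula: C14H16NO4-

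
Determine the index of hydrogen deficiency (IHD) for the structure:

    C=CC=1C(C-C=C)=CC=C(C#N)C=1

8

Molecular formula from the SMILES: C12H11N.
DoU = (2C + 2 + N − H − X)/2 = (2·12 + 2 + 1 − 11 − 0)/2 = 16/2 = 8.
(Structurally: 1 ring(s) + 7 π bond(s) = 8.)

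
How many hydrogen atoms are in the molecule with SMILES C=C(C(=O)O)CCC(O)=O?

Hydrogens are implicit in SMILES; fill each atom to its normal valence:
  3 × C: 2 H each → 6
  3 × C: no H
  2 × O: 1 H each → 2
  2 × O: no H
  Total hydrogens = 8.

8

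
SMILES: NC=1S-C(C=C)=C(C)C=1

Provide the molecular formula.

C7H9NS

Heavy atoms from the SMILES: 7 C, 1 N, 1 S.
Implicit hydrogens by atom environment:
  3 × C (aromatic): no H
  1 × C: 3 H
  1 × C: 2 H
  1 × C (aromatic): 1 H
  1 × C: 1 H
  1 × N: 2 H
  1 × S (aromatic): no H
  Total hydrogens = 9.
Molecular formula: C7H9NS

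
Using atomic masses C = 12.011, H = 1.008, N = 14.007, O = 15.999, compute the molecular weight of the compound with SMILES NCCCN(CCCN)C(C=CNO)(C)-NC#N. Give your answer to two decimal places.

Molecular formula: C11H24N6O.
M = 11×12.011 + 24×1.008 + 6×14.007 + 1×15.999 = 256.35 g/mol.

256.35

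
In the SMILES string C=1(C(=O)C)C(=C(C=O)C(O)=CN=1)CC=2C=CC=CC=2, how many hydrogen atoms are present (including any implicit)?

Hydrogens are implicit in SMILES; fill each atom to its normal valence:
  6 × C (aromatic): 1 H each → 6
  5 × C (aromatic): no H
  2 × O: no H
  1 × C: 3 H
  1 × C: 2 H
  1 × C: 1 H
  1 × C: no H
  1 × N (aromatic): no H
  1 × O: 1 H
  Total hydrogens = 13.

13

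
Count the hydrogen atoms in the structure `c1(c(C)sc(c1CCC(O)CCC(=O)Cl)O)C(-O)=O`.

Hydrogens are implicit in SMILES; fill each atom to its normal valence:
  4 × C: 2 H each → 8
  4 × C (aromatic): no H
  3 × O: 1 H each → 3
  2 × C: no H
  2 × O: no H
  1 × C: 3 H
  1 × C: 1 H
  1 × Cl: no H
  1 × S (aromatic): no H
  Total hydrogens = 15.

15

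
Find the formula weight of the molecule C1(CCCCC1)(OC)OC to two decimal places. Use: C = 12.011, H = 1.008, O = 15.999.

144.21

Molecular formula: C8H16O2.
M = 8×12.011 + 16×1.008 + 2×15.999 = 144.21 g/mol.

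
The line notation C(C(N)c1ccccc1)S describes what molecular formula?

C8H11NS

Heavy atoms from the SMILES: 8 C, 1 N, 1 S.
Implicit hydrogens by atom environment:
  5 × C (aromatic): 1 H each → 5
  1 × C: 2 H
  1 × C: 1 H
  1 × C (aromatic): no H
  1 × N: 2 H
  1 × S: 1 H
  Total hydrogens = 11.
Molecular formula: C8H11NS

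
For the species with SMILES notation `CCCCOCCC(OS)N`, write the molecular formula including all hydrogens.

C7H17NO2S

Heavy atoms from the SMILES: 7 C, 1 N, 2 O, 1 S.
Implicit hydrogens by atom environment:
  5 × C: 2 H each → 10
  2 × O: no H
  1 × C: 3 H
  1 × C: 1 H
  1 × N: 2 H
  1 × S: 1 H
  Total hydrogens = 17.
Molecular formula: C7H17NO2S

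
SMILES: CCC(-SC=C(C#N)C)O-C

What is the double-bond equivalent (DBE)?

3

Molecular formula from the SMILES: C8H13NOS.
DoU = (2C + 2 + N − H − X)/2 = (2·8 + 2 + 1 − 13 − 0)/2 = 6/2 = 3.
(Structurally: 0 ring(s) + 3 π bond(s) = 3.)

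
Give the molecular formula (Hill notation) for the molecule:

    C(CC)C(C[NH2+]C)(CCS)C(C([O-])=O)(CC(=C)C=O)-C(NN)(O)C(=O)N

Heavy atoms from the SMILES: 16 C, 4 N, 5 O, 1 S.
Implicit hydrogens by atom environment:
  7 × C: 2 H each → 14
  6 × C: no H
  3 × O: no H
  2 × C: 3 H each → 6
  2 × N: 2 H each → 4
  1 × C: 1 H
  1 × N (charge +1): 2 H
  1 × N: 1 H
  1 × O: 1 H
  1 × O (charge -1): no H
  1 × S: 1 H
  Total hydrogens = 30.
Molecular formula: C16H30N4O5S

C16H30N4O5S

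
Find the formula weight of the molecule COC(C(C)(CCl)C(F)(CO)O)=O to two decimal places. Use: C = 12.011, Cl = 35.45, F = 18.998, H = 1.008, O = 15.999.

214.62

Molecular formula: C7H12ClFO4.
M = 7×12.011 + 1×35.45 + 1×18.998 + 12×1.008 + 4×15.999 = 214.62 g/mol.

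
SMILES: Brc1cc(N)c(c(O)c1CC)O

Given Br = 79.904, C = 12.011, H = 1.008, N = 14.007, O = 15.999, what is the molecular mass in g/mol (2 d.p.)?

232.08

Molecular formula: C8H10BrNO2.
M = 1×79.904 + 8×12.011 + 10×1.008 + 1×14.007 + 2×15.999 = 232.08 g/mol.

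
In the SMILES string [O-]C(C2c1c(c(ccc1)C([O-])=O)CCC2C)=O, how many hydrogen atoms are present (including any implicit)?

12

Hydrogens are implicit in SMILES; fill each atom to its normal valence:
  3 × C (aromatic): 1 H each → 3
  3 × C (aromatic): no H
  2 × C: 2 H each → 4
  2 × C: 1 H each → 2
  2 × C: no H
  2 × O: no H
  2 × O (charge -1): no H
  1 × C: 3 H
  Total hydrogens = 12.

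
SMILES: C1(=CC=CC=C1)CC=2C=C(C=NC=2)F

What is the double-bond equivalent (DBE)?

Molecular formula from the SMILES: C12H10FN.
DoU = (2C + 2 + N − H − X)/2 = (2·12 + 2 + 1 − 10 − 1)/2 = 16/2 = 8.
(Structurally: 2 ring(s) + 6 π bond(s) = 8.)

8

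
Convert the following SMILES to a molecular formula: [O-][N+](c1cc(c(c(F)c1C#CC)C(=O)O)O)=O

Heavy atoms from the SMILES: 10 C, 1 F, 1 N, 5 O.
Implicit hydrogens by atom environment:
  5 × C (aromatic): no H
  3 × C: no H
  2 × O: 1 H each → 2
  2 × O: no H
  1 × C: 3 H
  1 × C (aromatic): 1 H
  1 × F: no H
  1 × N (charge +1): no H
  1 × O (charge -1): no H
  Total hydrogens = 6.
Molecular formula: C10H6FNO5

C10H6FNO5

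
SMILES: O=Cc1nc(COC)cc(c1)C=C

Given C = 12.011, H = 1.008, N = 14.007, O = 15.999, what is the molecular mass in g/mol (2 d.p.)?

177.20

Molecular formula: C10H11NO2.
M = 10×12.011 + 11×1.008 + 1×14.007 + 2×15.999 = 177.20 g/mol.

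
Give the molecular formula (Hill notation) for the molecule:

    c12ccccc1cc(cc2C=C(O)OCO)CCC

Heavy atoms from the SMILES: 16 C, 3 O.
Implicit hydrogens by atom environment:
  6 × C (aromatic): 1 H each → 6
  4 × C (aromatic): no H
  3 × C: 2 H each → 6
  2 × O: 1 H each → 2
  1 × C: 3 H
  1 × C: 1 H
  1 × C: no H
  1 × O: no H
  Total hydrogens = 18.
Molecular formula: C16H18O3

C16H18O3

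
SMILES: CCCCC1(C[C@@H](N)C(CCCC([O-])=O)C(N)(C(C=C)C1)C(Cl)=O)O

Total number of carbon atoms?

The symbol for carbon appears 18 times in the SMILES. (Cl is a single chlorine, not C + l.)

18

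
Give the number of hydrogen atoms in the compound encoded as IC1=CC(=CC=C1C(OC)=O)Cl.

Hydrogens are implicit in SMILES; fill each atom to its normal valence:
  3 × C (aromatic): 1 H each → 3
  3 × C (aromatic): no H
  2 × O: no H
  1 × C: 3 H
  1 × C: no H
  1 × Cl: no H
  1 × I: no H
  Total hydrogens = 6.

6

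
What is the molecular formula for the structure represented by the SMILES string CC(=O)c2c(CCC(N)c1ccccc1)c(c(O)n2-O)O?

Heavy atoms from the SMILES: 15 C, 2 N, 4 O.
Implicit hydrogens by atom environment:
  5 × C (aromatic): 1 H each → 5
  5 × C (aromatic): no H
  3 × O: 1 H each → 3
  2 × C: 2 H each → 4
  1 × C: 3 H
  1 × C: 1 H
  1 × C: no H
  1 × N: 2 H
  1 × N (aromatic): no H
  1 × O: no H
  Total hydrogens = 18.
Molecular formula: C15H18N2O4

C15H18N2O4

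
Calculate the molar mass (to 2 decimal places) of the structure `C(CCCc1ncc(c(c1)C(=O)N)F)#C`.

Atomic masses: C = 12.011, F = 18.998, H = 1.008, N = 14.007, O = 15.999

206.22

Molecular formula: C11H11FN2O.
M = 11×12.011 + 1×18.998 + 11×1.008 + 2×14.007 + 1×15.999 = 206.22 g/mol.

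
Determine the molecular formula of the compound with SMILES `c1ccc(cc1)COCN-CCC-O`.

C11H17NO2

Heavy atoms from the SMILES: 11 C, 1 N, 2 O.
Implicit hydrogens by atom environment:
  5 × C: 2 H each → 10
  5 × C (aromatic): 1 H each → 5
  1 × C (aromatic): no H
  1 × N: 1 H
  1 × O: 1 H
  1 × O: no H
  Total hydrogens = 17.
Molecular formula: C11H17NO2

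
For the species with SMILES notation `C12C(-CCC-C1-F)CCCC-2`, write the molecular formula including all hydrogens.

Heavy atoms from the SMILES: 10 C, 1 F.
Implicit hydrogens by atom environment:
  7 × C: 2 H each → 14
  3 × C: 1 H each → 3
  1 × F: no H
  Total hydrogens = 17.
Molecular formula: C10H17F

C10H17F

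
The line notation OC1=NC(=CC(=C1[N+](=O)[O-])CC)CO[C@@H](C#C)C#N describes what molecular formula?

C12H11N3O4

Heavy atoms from the SMILES: 12 C, 3 N, 4 O.
Implicit hydrogens by atom environment:
  4 × C (aromatic): no H
  2 × C: 2 H each → 4
  2 × C: 1 H each → 2
  2 × C: no H
  2 × O: no H
  1 × C: 3 H
  1 × C (aromatic): 1 H
  1 × N (aromatic): no H
  1 × N (charge +1): no H
  1 × N: no H
  1 × O: 1 H
  1 × O (charge -1): no H
  Total hydrogens = 11.
Molecular formula: C12H11N3O4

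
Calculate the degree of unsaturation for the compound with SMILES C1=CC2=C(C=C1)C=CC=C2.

Molecular formula from the SMILES: C10H8.
DoU = (2C + 2 + N − H − X)/2 = (2·10 + 2 + 0 − 8 − 0)/2 = 14/2 = 7.
(Structurally: 2 ring(s) + 5 π bond(s) = 7.)

7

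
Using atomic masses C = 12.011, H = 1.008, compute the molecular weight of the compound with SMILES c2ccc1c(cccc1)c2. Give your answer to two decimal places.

128.17

Molecular formula: C10H8.
M = 10×12.011 + 8×1.008 = 128.17 g/mol.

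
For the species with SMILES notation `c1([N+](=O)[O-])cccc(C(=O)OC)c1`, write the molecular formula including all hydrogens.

Heavy atoms from the SMILES: 8 C, 1 N, 4 O.
Implicit hydrogens by atom environment:
  4 × C (aromatic): 1 H each → 4
  3 × O: no H
  2 × C (aromatic): no H
  1 × C: 3 H
  1 × C: no H
  1 × N (charge +1): no H
  1 × O (charge -1): no H
  Total hydrogens = 7.
Molecular formula: C8H7NO4

C8H7NO4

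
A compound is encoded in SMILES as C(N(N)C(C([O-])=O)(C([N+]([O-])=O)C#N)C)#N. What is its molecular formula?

C6H6N5O4-

Heavy atoms from the SMILES: 6 C, 5 N, 4 O.
Implicit hydrogens by atom environment:
  4 × C: no H
  3 × N: no H
  2 × O: no H
  2 × O (charge -1): no H
  1 × C: 3 H
  1 × C: 1 H
  1 × N: 2 H
  1 × N (charge +1): no H
  Total hydrogens = 6.
Net charge -1.
Molecular formula: C6H6N5O4-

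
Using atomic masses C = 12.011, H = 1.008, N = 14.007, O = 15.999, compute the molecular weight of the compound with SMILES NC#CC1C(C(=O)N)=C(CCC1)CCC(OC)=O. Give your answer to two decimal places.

250.30

Molecular formula: C13H18N2O3.
M = 13×12.011 + 18×1.008 + 2×14.007 + 3×15.999 = 250.30 g/mol.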